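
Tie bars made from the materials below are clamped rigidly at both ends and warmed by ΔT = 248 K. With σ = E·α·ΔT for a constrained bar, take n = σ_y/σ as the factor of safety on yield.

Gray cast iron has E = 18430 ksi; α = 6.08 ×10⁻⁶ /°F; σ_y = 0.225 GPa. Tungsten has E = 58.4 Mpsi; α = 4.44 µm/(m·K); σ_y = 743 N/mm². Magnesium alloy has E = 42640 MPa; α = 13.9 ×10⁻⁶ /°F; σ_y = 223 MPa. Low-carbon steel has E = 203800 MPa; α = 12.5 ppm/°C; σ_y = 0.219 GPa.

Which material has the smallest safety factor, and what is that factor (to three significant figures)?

low-carbon steel, n = 0.347

Per material, after unit conversion:
  gray cast iron: E = 127.1, α = 10.9, σ_y = 225.0 → σ = 345 MPa, n = 0.652
  tungsten: E = 402.7, α = 4.44, σ_y = 743.0 → σ = 443 MPa, n = 1.68
  magnesium alloy: E = 42.64, α = 25.0, σ_y = 223.0 → σ = 265 MPa, n = 0.843
  low-carbon steel: E = 203.8, α = 12.5, σ_y = 219.0 → σ = 632 MPa, n = 0.347
The minimum is low-carbon steel at n = 0.347.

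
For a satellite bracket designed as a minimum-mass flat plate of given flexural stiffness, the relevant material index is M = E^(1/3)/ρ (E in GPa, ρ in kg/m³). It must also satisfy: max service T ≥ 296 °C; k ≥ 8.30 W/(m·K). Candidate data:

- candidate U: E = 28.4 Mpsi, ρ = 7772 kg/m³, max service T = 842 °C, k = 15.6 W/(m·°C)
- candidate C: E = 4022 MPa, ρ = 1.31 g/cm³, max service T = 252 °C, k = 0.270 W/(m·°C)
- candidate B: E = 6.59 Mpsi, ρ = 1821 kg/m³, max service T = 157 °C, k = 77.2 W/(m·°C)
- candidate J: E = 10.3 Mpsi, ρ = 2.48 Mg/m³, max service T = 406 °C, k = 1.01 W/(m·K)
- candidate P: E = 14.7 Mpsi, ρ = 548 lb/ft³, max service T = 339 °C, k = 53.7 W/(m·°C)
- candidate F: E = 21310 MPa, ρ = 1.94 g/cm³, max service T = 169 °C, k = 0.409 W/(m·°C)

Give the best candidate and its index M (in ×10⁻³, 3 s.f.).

Screen on constraints: max service T ≥ 296 °C; k ≥ 8.30 W/(m·K). Survivors: candidate U, candidate P.
In SI units:
  candidate U: E = 195.8 GPa, ρ = 7772 kg/m³
  candidate P: E = 101.4 GPa, ρ = 8778 kg/m³
  candidate U: M = 0.747×10⁻³
  candidate P: M = 0.531×10⁻³
Highest index: candidate U.

candidate U, M = 0.747×10⁻³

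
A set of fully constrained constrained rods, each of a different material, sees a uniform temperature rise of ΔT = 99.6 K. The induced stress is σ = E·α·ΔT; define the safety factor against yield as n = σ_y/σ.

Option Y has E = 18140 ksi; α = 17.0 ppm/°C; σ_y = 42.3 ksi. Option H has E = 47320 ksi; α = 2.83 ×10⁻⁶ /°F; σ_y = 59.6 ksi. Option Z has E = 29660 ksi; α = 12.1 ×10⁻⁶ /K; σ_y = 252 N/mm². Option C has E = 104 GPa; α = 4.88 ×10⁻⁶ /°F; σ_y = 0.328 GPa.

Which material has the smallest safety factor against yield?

option Z

Converting E to GPa, α to ×10⁻⁶/K, σ_y to MPa, then σ and n for each:
  option Y: E = 125.1, α = 17.0, σ_y = 291.6 → σ = 212 MPa, n = 1.38
  option H: E = 326.3, α = 5.09, σ_y = 410.9 → σ = 166 MPa, n = 2.48
  option Z: E = 204.5, α = 12.1, σ_y = 252.0 → σ = 246 MPa, n = 1.02
  option C: E = 104.0, α = 8.78, σ_y = 328.0 → σ = 91.0 MPa, n = 3.60
The minimum is option Z at n = 1.02.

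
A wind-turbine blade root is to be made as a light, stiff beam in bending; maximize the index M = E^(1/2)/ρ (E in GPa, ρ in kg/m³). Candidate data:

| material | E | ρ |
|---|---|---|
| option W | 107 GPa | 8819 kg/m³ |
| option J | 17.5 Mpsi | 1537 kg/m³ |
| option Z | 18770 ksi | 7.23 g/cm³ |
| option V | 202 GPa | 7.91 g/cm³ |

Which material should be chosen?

option J

Normalizing units and computing the index:
  option W: E = 107.0 GPa, ρ = 8819 kg/m³
  option J: E = 120.7 GPa, ρ = 1537 kg/m³
  option Z: E = 129.4 GPa, ρ = 7230 kg/m³
  option V: E = 202.0 GPa, ρ = 7910 kg/m³
  option J: M = 7.15×10⁻³
  option V: M = 1.80×10⁻³
  option Z: M = 1.57×10⁻³
  option W: M = 1.17×10⁻³
Option J ranks first.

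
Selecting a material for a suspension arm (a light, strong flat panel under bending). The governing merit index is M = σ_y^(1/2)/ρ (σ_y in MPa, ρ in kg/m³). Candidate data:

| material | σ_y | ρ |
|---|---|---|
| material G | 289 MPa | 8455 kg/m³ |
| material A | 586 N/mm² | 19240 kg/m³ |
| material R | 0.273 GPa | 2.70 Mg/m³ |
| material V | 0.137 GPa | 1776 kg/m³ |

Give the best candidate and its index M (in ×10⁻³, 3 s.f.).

Convert each candidate to consistent units, then evaluate M:
  material G: σ_y = 289.0 MPa, ρ = 8455 kg/m³
  material A: σ_y = 586.0 MPa, ρ = 19240 kg/m³
  material R: σ_y = 273.0 MPa, ρ = 2700 kg/m³
  material V: σ_y = 137.0 MPa, ρ = 1776 kg/m³
  material V: M = 6.59×10⁻³
  material R: M = 6.12×10⁻³
  material G: M = 2.01×10⁻³
  material A: M = 1.26×10⁻³
Material V ranks first.

material V, M = 6.59×10⁻³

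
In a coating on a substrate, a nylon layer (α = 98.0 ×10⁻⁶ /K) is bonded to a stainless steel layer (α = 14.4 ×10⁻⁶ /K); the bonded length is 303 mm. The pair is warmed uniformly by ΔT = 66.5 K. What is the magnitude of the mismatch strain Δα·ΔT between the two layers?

Δα = |98.0 − 14.4|×10⁻⁶/K = 83.6×10⁻⁶/K.
Mismatch strain = Δα·ΔT = 83.6×10⁻⁶ × 66.5 = 5.56×10⁻³.

5.56×10⁻³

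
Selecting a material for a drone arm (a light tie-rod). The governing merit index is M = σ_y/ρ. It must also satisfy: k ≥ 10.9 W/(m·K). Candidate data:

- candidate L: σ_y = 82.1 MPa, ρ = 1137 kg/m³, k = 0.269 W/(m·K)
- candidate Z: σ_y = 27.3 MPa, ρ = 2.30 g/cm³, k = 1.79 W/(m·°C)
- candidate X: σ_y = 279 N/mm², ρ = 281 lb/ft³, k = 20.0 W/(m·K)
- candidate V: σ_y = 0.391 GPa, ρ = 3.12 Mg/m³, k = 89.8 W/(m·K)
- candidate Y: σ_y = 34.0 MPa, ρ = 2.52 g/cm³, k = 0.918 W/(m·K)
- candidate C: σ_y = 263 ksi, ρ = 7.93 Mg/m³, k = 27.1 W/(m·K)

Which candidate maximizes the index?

candidate C

Screen on constraints: k ≥ 10.9 W/(m·K). Survivors: candidate X, candidate V, candidate C.
Normalizing units and computing the index:
  candidate X: σ_y = 279.0 MPa, ρ = 4501 kg/m³
  candidate V: σ_y = 391.0 MPa, ρ = 3120 kg/m³
  candidate C: σ_y = 1813 MPa, ρ = 7930 kg/m³
  candidate C: M = 229 kN·m/kg
  candidate V: M = 125 kN·m/kg
  candidate X: M = 62.0 kN·m/kg
Highest index: candidate C.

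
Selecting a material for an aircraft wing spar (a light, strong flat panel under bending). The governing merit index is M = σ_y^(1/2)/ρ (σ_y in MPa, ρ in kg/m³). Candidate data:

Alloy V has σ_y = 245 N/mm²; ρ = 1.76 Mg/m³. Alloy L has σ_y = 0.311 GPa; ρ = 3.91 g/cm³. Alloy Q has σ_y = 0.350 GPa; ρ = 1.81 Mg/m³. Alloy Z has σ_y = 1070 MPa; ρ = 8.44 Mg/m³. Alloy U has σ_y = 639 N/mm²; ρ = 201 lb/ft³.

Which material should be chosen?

alloy Q

Putting every candidate on a common basis:
  alloy V: σ_y = 245.0 MPa, ρ = 1760 kg/m³
  alloy L: σ_y = 311.0 MPa, ρ = 3910 kg/m³
  alloy Q: σ_y = 350.0 MPa, ρ = 1810 kg/m³
  alloy Z: σ_y = 1070 MPa, ρ = 8440 kg/m³
  alloy U: σ_y = 639.0 MPa, ρ = 3220 kg/m³
  alloy Q: M = 10.3×10⁻³
  alloy V: M = 8.89×10⁻³
  alloy U: M = 7.85×10⁻³
  alloy L: M = 4.51×10⁻³
  alloy Z: M = 3.88×10⁻³
Highest index: alloy Q.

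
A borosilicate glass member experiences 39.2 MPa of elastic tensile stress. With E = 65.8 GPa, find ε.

ε = σ/E = 39.2 / 65800 = 5.96×10⁻⁴.

5.96×10⁻⁴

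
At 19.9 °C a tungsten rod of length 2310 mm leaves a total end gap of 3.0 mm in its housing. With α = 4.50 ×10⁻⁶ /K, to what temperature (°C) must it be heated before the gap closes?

309 °C

α·L₀·ΔT = 3.0 mm ⇒ ΔT = 3.0 / (4.50×10⁻⁶ × 2310.0) = 288.6 K.
T = 19.9 + 288.6 = 308.5 °C.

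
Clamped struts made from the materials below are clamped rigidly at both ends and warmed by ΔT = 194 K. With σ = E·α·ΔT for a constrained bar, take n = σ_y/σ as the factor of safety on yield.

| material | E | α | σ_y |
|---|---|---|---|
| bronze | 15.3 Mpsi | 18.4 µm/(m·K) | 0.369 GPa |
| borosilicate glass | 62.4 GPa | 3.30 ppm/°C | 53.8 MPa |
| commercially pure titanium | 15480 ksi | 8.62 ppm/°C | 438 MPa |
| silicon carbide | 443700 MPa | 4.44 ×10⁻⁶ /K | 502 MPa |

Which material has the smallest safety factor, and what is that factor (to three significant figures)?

bronze, n = 0.980

Per material, after unit conversion:
  bronze: E = 105.5, α = 18.4, σ_y = 369.0 → σ = 377 MPa, n = 0.980
  borosilicate glass: E = 62.40, α = 3.30, σ_y = 53.80 → σ = 39.9 MPa, n = 1.35
  commercially pure titanium: E = 106.7, α = 8.62, σ_y = 438.0 → σ = 178 MPa, n = 2.45
  silicon carbide: E = 443.7, α = 4.44, σ_y = 502.0 → σ = 382 MPa, n = 1.31
Smallest n: bronze with n = 0.980.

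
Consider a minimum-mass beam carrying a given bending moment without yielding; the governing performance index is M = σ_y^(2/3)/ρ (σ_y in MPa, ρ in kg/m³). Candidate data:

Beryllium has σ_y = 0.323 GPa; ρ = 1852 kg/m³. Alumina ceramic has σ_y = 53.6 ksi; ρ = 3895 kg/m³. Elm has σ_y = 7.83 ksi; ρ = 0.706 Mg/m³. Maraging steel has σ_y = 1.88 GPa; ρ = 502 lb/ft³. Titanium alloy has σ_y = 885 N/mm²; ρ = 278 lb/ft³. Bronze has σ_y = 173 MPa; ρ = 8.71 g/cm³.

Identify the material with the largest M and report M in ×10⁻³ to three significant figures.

beryllium, M = 25.4×10⁻³

Convert each candidate to consistent units, then evaluate M:
  beryllium: σ_y = 323.0 MPa, ρ = 1852 kg/m³
  alumina ceramic: σ_y = 369.6 MPa, ρ = 3895 kg/m³
  elm: σ_y = 53.99 MPa, ρ = 706.0 kg/m³
  maraging steel: σ_y = 1880 MPa, ρ = 8041 kg/m³
  titanium alloy: σ_y = 885.0 MPa, ρ = 4453 kg/m³
  bronze: σ_y = 173.0 MPa, ρ = 8710 kg/m³
  beryllium: M = 25.4×10⁻³
  titanium alloy: M = 20.7×10⁻³
  elm: M = 20.2×10⁻³
  maraging steel: M = 18.9×10⁻³
  alumina ceramic: M = 13.2×10⁻³
  bronze: M = 3.56×10⁻³
The maximum is for beryllium.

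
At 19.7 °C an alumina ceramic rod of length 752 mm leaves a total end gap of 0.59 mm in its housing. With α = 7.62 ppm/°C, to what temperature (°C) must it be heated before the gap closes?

123 °C

α·L₀·ΔT = 0.59 mm ⇒ ΔT = 0.59 / (7.62×10⁻⁶ × 752.0) = 103.0 K.
T = 19.7 + 103.0 = 122.7 °C.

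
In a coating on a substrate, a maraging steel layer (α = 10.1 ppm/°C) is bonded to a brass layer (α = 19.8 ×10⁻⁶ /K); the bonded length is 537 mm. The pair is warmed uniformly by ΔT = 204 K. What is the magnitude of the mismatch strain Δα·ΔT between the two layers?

1.98×10⁻³

Δα = |10.1 − 19.8|×10⁻⁶/K = 9.70×10⁻⁶/K.
Mismatch strain = Δα·ΔT = 9.70×10⁻⁶ × 204.0 = 1.98×10⁻³.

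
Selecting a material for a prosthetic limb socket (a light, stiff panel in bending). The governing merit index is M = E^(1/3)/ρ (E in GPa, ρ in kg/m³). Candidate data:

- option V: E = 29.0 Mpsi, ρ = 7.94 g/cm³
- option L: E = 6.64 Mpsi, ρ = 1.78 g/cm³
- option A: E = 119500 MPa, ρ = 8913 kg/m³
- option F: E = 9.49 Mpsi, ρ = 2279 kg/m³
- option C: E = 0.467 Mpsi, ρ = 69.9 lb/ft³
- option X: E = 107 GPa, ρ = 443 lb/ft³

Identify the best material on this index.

Putting every candidate on a common basis:
  option V: E = 199.9 GPa, ρ = 7940 kg/m³
  option L: E = 45.78 GPa, ρ = 1780 kg/m³
  option A: E = 119.5 GPa, ρ = 8913 kg/m³
  option F: E = 65.43 GPa, ρ = 2279 kg/m³
  option C: E = 3.220 GPa, ρ = 1120 kg/m³
  option X: E = 107.0 GPa, ρ = 7096 kg/m³
  option L: M = 2.01×10⁻³
  option F: M = 1.77×10⁻³
  option C: M = 1.32×10⁻³
  option V: M = 0.736×10⁻³
  option X: M = 0.669×10⁻³
  option A: M = 0.553×10⁻³
The maximum is for option L.

option L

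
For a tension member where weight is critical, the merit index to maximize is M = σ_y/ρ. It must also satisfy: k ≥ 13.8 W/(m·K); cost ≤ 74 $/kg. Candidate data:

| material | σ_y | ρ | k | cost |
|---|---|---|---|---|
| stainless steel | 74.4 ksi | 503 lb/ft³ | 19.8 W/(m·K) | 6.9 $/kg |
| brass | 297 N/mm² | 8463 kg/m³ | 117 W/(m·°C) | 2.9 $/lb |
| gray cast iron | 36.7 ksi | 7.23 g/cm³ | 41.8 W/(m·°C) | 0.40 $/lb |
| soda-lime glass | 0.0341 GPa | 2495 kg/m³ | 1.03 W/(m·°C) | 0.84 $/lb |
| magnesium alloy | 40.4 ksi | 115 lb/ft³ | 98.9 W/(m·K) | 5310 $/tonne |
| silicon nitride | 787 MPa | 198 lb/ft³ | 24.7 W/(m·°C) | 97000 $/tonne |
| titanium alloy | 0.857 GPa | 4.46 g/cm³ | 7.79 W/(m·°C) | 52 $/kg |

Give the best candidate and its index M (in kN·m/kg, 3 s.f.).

Screen on constraints: k ≥ 13.8 W/(m·K); cost ≤ 74 $/kg. Survivors: stainless steel, brass, gray cast iron, magnesium alloy.
After converting to SI:
  stainless steel: σ_y = 513.0 MPa, ρ = 8057 kg/m³
  brass: σ_y = 297.0 MPa, ρ = 8463 kg/m³
  gray cast iron: σ_y = 253.0 MPa, ρ = 7230 kg/m³
  magnesium alloy: σ_y = 278.5 MPa, ρ = 1842 kg/m³
  magnesium alloy: M = 151 kN·m/kg
  stainless steel: M = 63.7 kN·m/kg
  brass: M = 35.1 kN·m/kg
  gray cast iron: M = 35.0 kN·m/kg
The maximum is for magnesium alloy.

magnesium alloy, M = 151 kN·m/kg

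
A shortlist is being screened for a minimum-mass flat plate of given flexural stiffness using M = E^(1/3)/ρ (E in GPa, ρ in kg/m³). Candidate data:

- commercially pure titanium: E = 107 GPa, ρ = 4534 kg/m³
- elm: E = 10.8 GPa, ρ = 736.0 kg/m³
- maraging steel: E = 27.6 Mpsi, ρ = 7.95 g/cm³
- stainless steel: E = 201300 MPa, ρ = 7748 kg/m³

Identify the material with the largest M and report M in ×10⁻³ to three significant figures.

Normalizing units and computing the index:
  commercially pure titanium: E = 107.0 GPa, ρ = 4534 kg/m³
  elm: E = 10.80 GPa, ρ = 736.0 kg/m³
  maraging steel: E = 190.3 GPa, ρ = 7950 kg/m³
  stainless steel: E = 201.3 GPa, ρ = 7748 kg/m³
  elm: M = 3.00×10⁻³
  commercially pure titanium: M = 1.05×10⁻³
  stainless steel: M = 0.756×10⁻³
  maraging steel: M = 0.724×10⁻³
Elm ranks first.

elm, M = 3.00×10⁻³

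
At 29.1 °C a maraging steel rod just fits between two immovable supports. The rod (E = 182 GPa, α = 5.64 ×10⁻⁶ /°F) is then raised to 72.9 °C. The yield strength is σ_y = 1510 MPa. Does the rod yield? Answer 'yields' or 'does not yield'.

α = 5.64×10⁻⁶/°F × 9/5 = 10.2×10⁻⁶/K.
ΔT = 43.80 K. Constrained thermal stress σ = E·α·ΔT = 182.0×10³ MPa × 10.2×10⁻⁶ × 43.80 = 80.9 MPa (compressive).
Compare to σ_y = 1510 MPa: σ < σ_y, so it does not yield.

does not yield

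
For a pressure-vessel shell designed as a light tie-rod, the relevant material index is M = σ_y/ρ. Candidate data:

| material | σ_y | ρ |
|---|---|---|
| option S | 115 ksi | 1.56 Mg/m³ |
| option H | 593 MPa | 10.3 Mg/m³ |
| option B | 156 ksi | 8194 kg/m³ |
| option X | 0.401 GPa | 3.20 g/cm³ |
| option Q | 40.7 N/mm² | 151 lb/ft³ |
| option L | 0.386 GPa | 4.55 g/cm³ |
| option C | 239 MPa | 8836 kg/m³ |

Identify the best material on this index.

After converting to SI:
  option S: σ_y = 792.9 MPa, ρ = 1560 kg/m³
  option H: σ_y = 593.0 MPa, ρ = 10300 kg/m³
  option B: σ_y = 1076 MPa, ρ = 8194 kg/m³
  option X: σ_y = 401.0 MPa, ρ = 3200 kg/m³
  option Q: σ_y = 40.70 MPa, ρ = 2419 kg/m³
  option L: σ_y = 386.0 MPa, ρ = 4550 kg/m³
  option C: σ_y = 239.0 MPa, ρ = 8836 kg/m³
  option S: M = 508 kN·m/kg
  option B: M = 131 kN·m/kg
  option X: M = 125 kN·m/kg
  option L: M = 84.8 kN·m/kg
  option H: M = 57.6 kN·m/kg
  option C: M = 27.0 kN·m/kg
  option Q: M = 16.8 kN·m/kg
Option S ranks first.

option S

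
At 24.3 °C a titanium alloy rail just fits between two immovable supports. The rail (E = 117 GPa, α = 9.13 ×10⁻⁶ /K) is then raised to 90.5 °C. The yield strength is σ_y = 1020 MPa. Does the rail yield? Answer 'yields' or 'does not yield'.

ΔT = 66.20 K. Constrained thermal stress σ = E·α·ΔT = 117.0×10³ MPa × 9.13×10⁻⁶ × 66.20 = 70.7 MPa (compressive).
Compare to σ_y = 1020 MPa: σ < σ_y, so it does not yield.

does not yield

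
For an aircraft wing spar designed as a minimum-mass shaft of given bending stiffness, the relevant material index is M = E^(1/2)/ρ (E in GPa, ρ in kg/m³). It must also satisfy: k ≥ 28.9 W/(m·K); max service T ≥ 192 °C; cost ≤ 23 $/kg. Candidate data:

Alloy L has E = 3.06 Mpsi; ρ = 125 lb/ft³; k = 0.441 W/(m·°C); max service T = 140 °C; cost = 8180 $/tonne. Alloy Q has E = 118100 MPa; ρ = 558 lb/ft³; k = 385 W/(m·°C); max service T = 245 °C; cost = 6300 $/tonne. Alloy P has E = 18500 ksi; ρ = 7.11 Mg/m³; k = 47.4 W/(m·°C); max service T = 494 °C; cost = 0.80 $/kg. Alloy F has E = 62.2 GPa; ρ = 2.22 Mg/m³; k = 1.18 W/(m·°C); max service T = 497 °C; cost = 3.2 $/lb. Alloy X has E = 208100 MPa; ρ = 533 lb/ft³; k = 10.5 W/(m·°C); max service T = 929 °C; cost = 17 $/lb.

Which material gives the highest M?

Screen on constraints: k ≥ 28.9 W/(m·K); max service T ≥ 192 °C; cost ≤ 23 $/kg. Survivors: alloy Q, alloy P.
Normalizing units and computing the index:
  alloy Q: E = 118.1 GPa, ρ = 8938 kg/m³
  alloy P: E = 127.6 GPa, ρ = 7110 kg/m³
  alloy P: M = 1.59×10⁻³
  alloy Q: M = 1.22×10⁻³
Alloy P ranks first.

alloy P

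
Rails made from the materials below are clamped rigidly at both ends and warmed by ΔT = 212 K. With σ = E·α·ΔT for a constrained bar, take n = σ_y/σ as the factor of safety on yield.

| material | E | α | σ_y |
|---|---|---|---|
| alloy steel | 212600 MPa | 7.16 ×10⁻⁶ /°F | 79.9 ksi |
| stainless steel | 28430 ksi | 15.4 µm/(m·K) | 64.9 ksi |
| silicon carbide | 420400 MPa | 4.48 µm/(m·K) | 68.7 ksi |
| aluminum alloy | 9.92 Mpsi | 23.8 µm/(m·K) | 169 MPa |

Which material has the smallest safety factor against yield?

aluminum alloy

Converting E to GPa, α to ×10⁻⁶/K, σ_y to MPa, then σ and n for each:
  alloy steel: E = 212.6, α = 12.9, σ_y = 550.9 → σ = 581 MPa, n = 0.948
  stainless steel: E = 196.0, α = 15.4, σ_y = 447.5 → σ = 640 MPa, n = 0.699
  silicon carbide: E = 420.4, α = 4.48, σ_y = 473.7 → σ = 399 MPa, n = 1.19
  aluminum alloy: E = 68.40, α = 23.8, σ_y = 169.0 → σ = 345 MPa, n = 0.490
Aluminum alloy has the lowest safety factor, n = 0.490.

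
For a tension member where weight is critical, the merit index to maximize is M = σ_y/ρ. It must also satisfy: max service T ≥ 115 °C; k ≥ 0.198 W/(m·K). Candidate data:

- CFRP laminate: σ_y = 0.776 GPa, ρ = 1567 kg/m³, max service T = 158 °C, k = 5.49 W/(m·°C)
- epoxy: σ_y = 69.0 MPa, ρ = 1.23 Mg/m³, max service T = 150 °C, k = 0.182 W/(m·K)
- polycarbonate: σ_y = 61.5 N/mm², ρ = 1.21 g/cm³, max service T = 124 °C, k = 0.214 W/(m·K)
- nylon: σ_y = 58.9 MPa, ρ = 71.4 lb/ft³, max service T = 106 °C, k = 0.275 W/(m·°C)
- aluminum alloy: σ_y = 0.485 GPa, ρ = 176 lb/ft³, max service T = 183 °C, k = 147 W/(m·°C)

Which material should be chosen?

CFRP laminate

Screen on constraints: max service T ≥ 115 °C; k ≥ 0.198 W/(m·K). Survivors: CFRP laminate, polycarbonate, aluminum alloy.
After converting to SI:
  CFRP laminate: σ_y = 776.0 MPa, ρ = 1567 kg/m³
  polycarbonate: σ_y = 61.50 MPa, ρ = 1210 kg/m³
  aluminum alloy: σ_y = 485.0 MPa, ρ = 2819 kg/m³
  CFRP laminate: M = 495 kN·m/kg
  aluminum alloy: M = 172 kN·m/kg
  polycarbonate: M = 50.8 kN·m/kg
The maximum is for CFRP laminate.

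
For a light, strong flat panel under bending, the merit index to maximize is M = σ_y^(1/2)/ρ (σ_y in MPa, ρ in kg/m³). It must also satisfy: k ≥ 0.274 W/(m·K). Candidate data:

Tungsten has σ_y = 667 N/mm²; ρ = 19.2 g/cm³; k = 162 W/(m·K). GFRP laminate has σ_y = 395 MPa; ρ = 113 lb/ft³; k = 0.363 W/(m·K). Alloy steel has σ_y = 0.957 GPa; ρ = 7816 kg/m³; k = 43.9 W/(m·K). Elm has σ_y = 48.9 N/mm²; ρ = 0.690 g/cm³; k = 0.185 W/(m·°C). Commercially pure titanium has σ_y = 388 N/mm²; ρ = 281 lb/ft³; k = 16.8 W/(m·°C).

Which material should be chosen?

Screen on constraints: k ≥ 0.274 W/(m·K). Survivors: tungsten, GFRP laminate, alloy steel, commercially pure titanium.
After converting to SI:
  tungsten: σ_y = 667.0 MPa, ρ = 19200 kg/m³
  GFRP laminate: σ_y = 395.0 MPa, ρ = 1810 kg/m³
  alloy steel: σ_y = 957.0 MPa, ρ = 7816 kg/m³
  commercially pure titanium: σ_y = 388.0 MPa, ρ = 4501 kg/m³
  GFRP laminate: M = 11.0×10⁻³
  commercially pure titanium: M = 4.38×10⁻³
  alloy steel: M = 3.96×10⁻³
  tungsten: M = 1.35×10⁻³
Highest index: GFRP laminate.

GFRP laminate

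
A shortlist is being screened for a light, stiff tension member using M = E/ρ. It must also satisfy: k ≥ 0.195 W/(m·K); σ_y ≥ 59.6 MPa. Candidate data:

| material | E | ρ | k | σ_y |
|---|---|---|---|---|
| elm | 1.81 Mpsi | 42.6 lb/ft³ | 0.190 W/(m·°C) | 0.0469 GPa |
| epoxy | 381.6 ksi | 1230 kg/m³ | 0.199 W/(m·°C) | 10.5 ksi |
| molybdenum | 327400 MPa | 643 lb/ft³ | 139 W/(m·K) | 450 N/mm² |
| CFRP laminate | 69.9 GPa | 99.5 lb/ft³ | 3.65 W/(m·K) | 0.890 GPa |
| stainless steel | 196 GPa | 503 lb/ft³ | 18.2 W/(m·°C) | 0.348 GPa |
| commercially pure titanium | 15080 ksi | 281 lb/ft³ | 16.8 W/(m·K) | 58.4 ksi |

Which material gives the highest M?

CFRP laminate

Screen on constraints: k ≥ 0.195 W/(m·K); σ_y ≥ 59.6 MPa. Survivors: epoxy, molybdenum, CFRP laminate, stainless steel, commercially pure titanium.
In SI units:
  epoxy: E = 2.631 GPa, ρ = 1230 kg/m³
  molybdenum: E = 327.4 GPa, ρ = 10300 kg/m³
  CFRP laminate: E = 69.90 GPa, ρ = 1594 kg/m³
  stainless steel: E = 196.0 GPa, ρ = 8057 kg/m³
  commercially pure titanium: E = 104.0 GPa, ρ = 4501 kg/m³
  CFRP laminate: M = 43.9 MN·m/kg
  molybdenum: M = 31.8 MN·m/kg
  stainless steel: M = 24.3 MN·m/kg
  commercially pure titanium: M = 23.1 MN·m/kg
  epoxy: M = 2.14 MN·m/kg
The maximum is for CFRP laminate.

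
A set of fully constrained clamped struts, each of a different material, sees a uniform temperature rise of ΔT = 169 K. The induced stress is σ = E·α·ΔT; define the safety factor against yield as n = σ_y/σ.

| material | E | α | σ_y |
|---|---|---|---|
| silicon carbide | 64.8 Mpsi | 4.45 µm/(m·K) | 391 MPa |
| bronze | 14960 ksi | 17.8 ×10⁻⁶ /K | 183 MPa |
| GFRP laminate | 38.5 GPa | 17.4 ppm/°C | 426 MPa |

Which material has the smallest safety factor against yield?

bronze

Per material, after unit conversion:
  silicon carbide: E = 446.8, α = 4.45, σ_y = 391.0 → σ = 336 MPa, n = 1.16
  bronze: E = 103.1, α = 17.8, σ_y = 183.0 → σ = 310 MPa, n = 0.590
  GFRP laminate: E = 38.50, α = 17.4, σ_y = 426.0 → σ = 113 MPa, n = 3.76
The minimum is bronze at n = 0.590.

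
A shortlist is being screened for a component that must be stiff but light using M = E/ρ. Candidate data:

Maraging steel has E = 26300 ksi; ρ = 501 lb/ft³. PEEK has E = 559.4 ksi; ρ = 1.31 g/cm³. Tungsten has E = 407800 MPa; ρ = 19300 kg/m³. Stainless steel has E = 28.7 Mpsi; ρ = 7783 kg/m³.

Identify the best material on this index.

stainless steel

After converting to SI:
  maraging steel: E = 181.3 GPa, ρ = 8025 kg/m³
  PEEK: E = 3.857 GPa, ρ = 1310 kg/m³
  tungsten: E = 407.8 GPa, ρ = 19300 kg/m³
  stainless steel: E = 197.9 GPa, ρ = 7783 kg/m³
  stainless steel: M = 25.4 MN·m/kg
  maraging steel: M = 22.6 MN·m/kg
  tungsten: M = 21.1 MN·m/kg
  PEEK: M = 2.94 MN·m/kg
Stainless steel has the largest M.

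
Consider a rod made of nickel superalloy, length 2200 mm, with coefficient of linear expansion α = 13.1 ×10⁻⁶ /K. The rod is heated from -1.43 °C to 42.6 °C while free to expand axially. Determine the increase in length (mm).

ΔT = 42.6 − (-1.43) = 44.03 K.
ΔL = α·L₀·ΔT = 13.1×10⁻⁶ × 2200 mm × 44.03 K = 1.27 mm.

1.27 mm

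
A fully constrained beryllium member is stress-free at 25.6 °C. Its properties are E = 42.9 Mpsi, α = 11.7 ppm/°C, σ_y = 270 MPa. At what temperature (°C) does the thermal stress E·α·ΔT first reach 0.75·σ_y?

E = 42.9 Mpsi = 295.8 GPa.
E·α·ΔT = 202.5 MPa ⇒ ΔT = 202.5 / (295.8×10³ × 11.7×10⁻⁶) = 58.51 K.
T = 25.6 + 58.51 = 84.11 °C.

84.1 °C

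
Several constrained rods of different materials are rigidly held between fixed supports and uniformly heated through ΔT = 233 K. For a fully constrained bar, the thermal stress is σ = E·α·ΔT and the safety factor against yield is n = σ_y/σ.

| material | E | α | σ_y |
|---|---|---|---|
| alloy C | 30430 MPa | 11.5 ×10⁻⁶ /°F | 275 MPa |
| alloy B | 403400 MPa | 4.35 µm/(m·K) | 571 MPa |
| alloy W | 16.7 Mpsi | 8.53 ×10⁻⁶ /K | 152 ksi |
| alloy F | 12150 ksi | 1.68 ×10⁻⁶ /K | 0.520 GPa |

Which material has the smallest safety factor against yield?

Per material, after unit conversion:
  alloy C: E = 30.43, α = 20.7, σ_y = 275.0 → σ = 147 MPa, n = 1.87
  alloy B: E = 403.4, α = 4.35, σ_y = 571.0 → σ = 409 MPa, n = 1.40
  alloy W: E = 115.1, α = 8.53, σ_y = 1048 → σ = 229 MPa, n = 4.58
  alloy F: E = 83.77, α = 1.68, σ_y = 520.0 → σ = 32.8 MPa, n = 15.9
Alloy B has the lowest safety factor, n = 1.40.

alloy B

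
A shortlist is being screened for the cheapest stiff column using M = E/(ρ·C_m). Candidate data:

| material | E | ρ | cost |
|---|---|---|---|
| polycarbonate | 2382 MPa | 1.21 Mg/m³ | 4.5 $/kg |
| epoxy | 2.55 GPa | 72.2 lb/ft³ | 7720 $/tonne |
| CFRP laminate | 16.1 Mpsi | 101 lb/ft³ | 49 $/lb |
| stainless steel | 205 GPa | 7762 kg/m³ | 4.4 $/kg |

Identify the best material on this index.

Convert each candidate to consistent units, then evaluate M:
  polycarbonate: E = 2.382 GPa, ρ = 1210 kg/m³, cost = 4.500 $/kg
  epoxy: E = 2.550 GPa, ρ = 1157 kg/m³, cost = 7.720 $/kg
  CFRP laminate: E = 111.0 GPa, ρ = 1618 kg/m³, cost = 108.0 $/kg
  stainless steel: E = 205.0 GPa, ρ = 7762 kg/m³, cost = 4.400 $/kg
  stainless steel: M = 6.00 MN·m per $
  CFRP laminate: M = 0.635 MN·m per $
  polycarbonate: M = 0.437 MN·m per $
  epoxy: M = 0.286 MN·m per $
The maximum is for stainless steel.

stainless steel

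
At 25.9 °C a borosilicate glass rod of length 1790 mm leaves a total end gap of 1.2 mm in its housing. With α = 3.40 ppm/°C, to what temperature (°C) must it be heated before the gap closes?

α·L₀·ΔT = 1.2 mm ⇒ ΔT = 1.2 / (3.40×10⁻⁶ × 1790.0) = 197.2 K.
T = 25.9 + 197.2 = 223.1 °C.

223 °C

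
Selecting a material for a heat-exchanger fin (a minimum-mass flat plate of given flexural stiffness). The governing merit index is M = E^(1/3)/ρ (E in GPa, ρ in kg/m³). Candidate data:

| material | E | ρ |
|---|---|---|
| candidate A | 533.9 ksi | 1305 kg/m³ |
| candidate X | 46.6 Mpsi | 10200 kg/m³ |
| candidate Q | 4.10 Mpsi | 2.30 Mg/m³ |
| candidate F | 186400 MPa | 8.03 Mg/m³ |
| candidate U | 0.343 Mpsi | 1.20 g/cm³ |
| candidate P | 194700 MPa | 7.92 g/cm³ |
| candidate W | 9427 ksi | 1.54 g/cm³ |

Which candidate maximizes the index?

candidate W

After converting to SI:
  candidate A: E = 3.681 GPa, ρ = 1305 kg/m³
  candidate X: E = 321.3 GPa, ρ = 10200 kg/m³
  candidate Q: E = 28.27 GPa, ρ = 2300 kg/m³
  candidate F: E = 186.4 GPa, ρ = 8030 kg/m³
  candidate U: E = 2.365 GPa, ρ = 1200 kg/m³
  candidate P: E = 194.7 GPa, ρ = 7920 kg/m³
  candidate W: E = 65.00 GPa, ρ = 1540 kg/m³
  candidate W: M = 2.61×10⁻³
  candidate Q: M = 1.32×10⁻³
  candidate A: M = 1.18×10⁻³
  candidate U: M = 1.11×10⁻³
  candidate P: M = 0.732×10⁻³
  candidate F: M = 0.711×10⁻³
  candidate X: M = 0.671×10⁻³
Candidate W ranks first.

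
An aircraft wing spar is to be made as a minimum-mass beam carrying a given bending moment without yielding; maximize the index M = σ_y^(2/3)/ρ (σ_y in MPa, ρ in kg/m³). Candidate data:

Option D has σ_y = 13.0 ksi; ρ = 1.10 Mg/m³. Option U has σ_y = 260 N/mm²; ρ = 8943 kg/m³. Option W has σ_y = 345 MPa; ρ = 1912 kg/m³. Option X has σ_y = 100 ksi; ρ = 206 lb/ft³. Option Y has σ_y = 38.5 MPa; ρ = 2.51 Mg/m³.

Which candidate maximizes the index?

option W

Convert each candidate to consistent units, then evaluate M:
  option D: σ_y = 89.63 MPa, ρ = 1100 kg/m³
  option U: σ_y = 260.0 MPa, ρ = 8943 kg/m³
  option W: σ_y = 345.0 MPa, ρ = 1912 kg/m³
  option X: σ_y = 689.5 MPa, ρ = 3300 kg/m³
  option Y: σ_y = 38.50 MPa, ρ = 2510 kg/m³
  option W: M = 25.7×10⁻³
  option X: M = 23.7×10⁻³
  option D: M = 18.2×10⁻³
  option U: M = 4.56×10⁻³
  option Y: M = 4.54×10⁻³
Option W ranks first.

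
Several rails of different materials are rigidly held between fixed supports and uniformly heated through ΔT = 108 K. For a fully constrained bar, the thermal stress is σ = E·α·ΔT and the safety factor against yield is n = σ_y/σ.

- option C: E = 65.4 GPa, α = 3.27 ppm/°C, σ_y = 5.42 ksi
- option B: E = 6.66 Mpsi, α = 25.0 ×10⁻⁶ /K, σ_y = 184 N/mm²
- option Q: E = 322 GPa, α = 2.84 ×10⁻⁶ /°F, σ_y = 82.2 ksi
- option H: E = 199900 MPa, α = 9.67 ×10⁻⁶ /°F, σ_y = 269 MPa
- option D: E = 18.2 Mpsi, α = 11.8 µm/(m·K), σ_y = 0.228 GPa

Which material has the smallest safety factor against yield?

option H

In consistent units (E in GPa, α in ×10⁻⁶/K, σ_y in MPa):
  option C: E = 65.40, α = 3.27, σ_y = 37.37 → σ = 23.1 MPa, n = 1.62
  option B: E = 45.92, α = 25.0, σ_y = 184.0 → σ = 124 MPa, n = 1.48
  option Q: E = 322.0, α = 5.11, σ_y = 566.7 → σ = 178 MPa, n = 3.19
  option H: E = 199.9, α = 17.4, σ_y = 269.0 → σ = 376 MPa, n = 0.716
  option D: E = 125.5, α = 11.8, σ_y = 228.0 → σ = 160 MPa, n = 1.43
The minimum is option H at n = 0.716.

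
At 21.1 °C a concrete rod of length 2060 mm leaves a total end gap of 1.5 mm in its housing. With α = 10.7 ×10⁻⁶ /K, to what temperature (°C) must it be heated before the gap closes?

α·L₀·ΔT = 1.5 mm ⇒ ΔT = 1.5 / (10.7×10⁻⁶ × 2060.0) = 68.05 K.
T = 21.1 + 68.05 = 89.15 °C.

89.2 °C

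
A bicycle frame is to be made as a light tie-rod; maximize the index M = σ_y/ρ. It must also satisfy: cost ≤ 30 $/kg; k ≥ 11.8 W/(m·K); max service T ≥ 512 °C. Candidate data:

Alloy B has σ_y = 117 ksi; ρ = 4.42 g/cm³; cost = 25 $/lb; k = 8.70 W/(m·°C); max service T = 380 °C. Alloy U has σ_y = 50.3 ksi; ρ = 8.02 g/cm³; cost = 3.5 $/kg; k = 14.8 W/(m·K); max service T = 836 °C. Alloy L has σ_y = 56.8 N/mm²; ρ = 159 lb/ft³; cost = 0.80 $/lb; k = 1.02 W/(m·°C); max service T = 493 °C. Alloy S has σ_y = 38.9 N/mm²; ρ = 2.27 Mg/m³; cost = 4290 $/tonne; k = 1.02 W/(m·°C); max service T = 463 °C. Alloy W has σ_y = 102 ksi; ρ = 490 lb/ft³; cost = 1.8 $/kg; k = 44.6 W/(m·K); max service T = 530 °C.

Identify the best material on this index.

alloy W

Screen on constraints: cost ≤ 30 $/kg; k ≥ 11.8 W/(m·K); max service T ≥ 512 °C. Survivors: alloy U, alloy W.
After converting to SI:
  alloy U: σ_y = 346.8 MPa, ρ = 8020 kg/m³
  alloy W: σ_y = 703.3 MPa, ρ = 7849 kg/m³
  alloy W: M = 89.6 kN·m/kg
  alloy U: M = 43.2 kN·m/kg
The maximum is for alloy W.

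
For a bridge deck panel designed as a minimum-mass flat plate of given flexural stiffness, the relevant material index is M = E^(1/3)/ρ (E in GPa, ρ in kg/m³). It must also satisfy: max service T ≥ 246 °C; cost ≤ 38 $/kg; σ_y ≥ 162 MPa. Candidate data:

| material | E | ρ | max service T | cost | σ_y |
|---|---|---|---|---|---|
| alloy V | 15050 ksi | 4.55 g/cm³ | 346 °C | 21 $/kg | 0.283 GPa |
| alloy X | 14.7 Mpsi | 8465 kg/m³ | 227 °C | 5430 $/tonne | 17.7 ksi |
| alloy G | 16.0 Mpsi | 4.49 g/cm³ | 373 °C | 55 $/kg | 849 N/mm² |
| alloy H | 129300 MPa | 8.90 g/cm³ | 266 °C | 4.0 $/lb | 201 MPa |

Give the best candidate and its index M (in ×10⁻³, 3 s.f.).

Screen on constraints: max service T ≥ 246 °C; cost ≤ 38 $/kg; σ_y ≥ 162 MPa. Survivors: alloy V, alloy H.
Convert each candidate to consistent units, then evaluate M:
  alloy V: E = 103.8 GPa, ρ = 4550 kg/m³
  alloy H: E = 129.3 GPa, ρ = 8900 kg/m³
  alloy V: M = 1.03×10⁻³
  alloy H: M = 0.568×10⁻³
Highest index: alloy V.

alloy V, M = 1.03×10⁻³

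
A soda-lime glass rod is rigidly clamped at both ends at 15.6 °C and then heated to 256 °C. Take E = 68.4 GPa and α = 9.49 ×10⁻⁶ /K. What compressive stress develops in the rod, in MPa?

156 MPa

ΔT = 240.4 K. Constrained thermal stress σ = E·α·ΔT = 68.40×10³ MPa × 9.49×10⁻⁶ × 240.4 = 156 MPa (compressive).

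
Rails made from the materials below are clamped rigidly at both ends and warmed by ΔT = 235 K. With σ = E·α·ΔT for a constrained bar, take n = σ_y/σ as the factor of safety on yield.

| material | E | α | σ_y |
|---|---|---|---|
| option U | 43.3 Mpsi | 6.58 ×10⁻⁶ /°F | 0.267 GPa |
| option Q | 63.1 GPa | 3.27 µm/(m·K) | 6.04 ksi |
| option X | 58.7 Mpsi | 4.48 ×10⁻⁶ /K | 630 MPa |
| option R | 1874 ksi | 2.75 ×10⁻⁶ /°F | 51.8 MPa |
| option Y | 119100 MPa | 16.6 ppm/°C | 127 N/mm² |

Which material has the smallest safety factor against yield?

With everything in SI (GPa, ×10⁻⁶/K, MPa):
  option U: E = 298.5, α = 11.8, σ_y = 267.0 → σ = 831 MPa, n = 0.321
  option Q: E = 63.10, α = 3.27, σ_y = 41.64 → σ = 48.5 MPa, n = 0.859
  option X: E = 404.7, α = 4.48, σ_y = 630.0 → σ = 426 MPa, n = 1.48
  option R: E = 12.92, α = 4.95, σ_y = 51.80 → σ = 15.0 MPa, n = 3.45
  option Y: E = 119.1, α = 16.6, σ_y = 127.0 → σ = 465 MPa, n = 0.273
Option Y has the lowest safety factor, n = 0.273.

option Y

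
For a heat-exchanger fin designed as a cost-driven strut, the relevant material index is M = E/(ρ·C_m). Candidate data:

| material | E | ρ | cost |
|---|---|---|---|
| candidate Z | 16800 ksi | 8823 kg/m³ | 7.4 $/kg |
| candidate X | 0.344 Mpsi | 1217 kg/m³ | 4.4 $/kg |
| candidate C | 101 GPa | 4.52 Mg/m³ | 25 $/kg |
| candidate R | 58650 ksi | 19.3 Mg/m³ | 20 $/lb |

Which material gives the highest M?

Convert each candidate to consistent units, then evaluate M:
  candidate Z: E = 115.8 GPa, ρ = 8823 kg/m³, cost = 7.400 $/kg
  candidate X: E = 2.372 GPa, ρ = 1217 kg/m³, cost = 4.400 $/kg
  candidate C: E = 101.0 GPa, ρ = 4520 kg/m³, cost = 25.00 $/kg
  candidate R: E = 404.4 GPa, ρ = 19300 kg/m³, cost = 44.09 $/kg
  candidate Z: M = 1.77 MN·m per $
  candidate C: M = 0.894 MN·m per $
  candidate R: M = 0.475 MN·m per $
  candidate X: M = 0.443 MN·m per $
The maximum is for candidate Z.

candidate Z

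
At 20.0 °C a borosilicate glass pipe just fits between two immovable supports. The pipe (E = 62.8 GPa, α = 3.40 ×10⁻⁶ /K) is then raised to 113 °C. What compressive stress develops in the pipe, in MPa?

ΔT = 93.00 K. Constrained thermal stress σ = E·α·ΔT = 62.80×10³ MPa × 3.40×10⁻⁶ × 93.00 = 19.9 MPa (compressive).

19.9 MPa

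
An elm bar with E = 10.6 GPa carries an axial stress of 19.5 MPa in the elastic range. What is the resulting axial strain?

1.84×10⁻³

ε = σ/E = 19.5 / 10600 = 1.84×10⁻³.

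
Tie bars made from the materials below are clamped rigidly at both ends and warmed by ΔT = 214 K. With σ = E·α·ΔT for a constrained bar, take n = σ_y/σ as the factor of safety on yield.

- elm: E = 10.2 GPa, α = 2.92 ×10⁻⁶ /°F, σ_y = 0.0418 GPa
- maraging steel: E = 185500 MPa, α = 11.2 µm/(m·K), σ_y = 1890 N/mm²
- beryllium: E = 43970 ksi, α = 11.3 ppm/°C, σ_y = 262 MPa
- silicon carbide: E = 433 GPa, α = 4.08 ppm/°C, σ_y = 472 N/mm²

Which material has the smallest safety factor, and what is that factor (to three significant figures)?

Per material, after unit conversion:
  elm: E = 10.20, α = 5.26, σ_y = 41.80 → σ = 11.5 MPa, n = 3.64
  maraging steel: E = 185.5, α = 11.2, σ_y = 1890 → σ = 445 MPa, n = 4.25
  beryllium: E = 303.2, α = 11.3, σ_y = 262.0 → σ = 733 MPa, n = 0.357
  silicon carbide: E = 433.0, α = 4.08, σ_y = 472.0 → σ = 378 MPa, n = 1.25
Smallest n: beryllium with n = 0.357.

beryllium, n = 0.357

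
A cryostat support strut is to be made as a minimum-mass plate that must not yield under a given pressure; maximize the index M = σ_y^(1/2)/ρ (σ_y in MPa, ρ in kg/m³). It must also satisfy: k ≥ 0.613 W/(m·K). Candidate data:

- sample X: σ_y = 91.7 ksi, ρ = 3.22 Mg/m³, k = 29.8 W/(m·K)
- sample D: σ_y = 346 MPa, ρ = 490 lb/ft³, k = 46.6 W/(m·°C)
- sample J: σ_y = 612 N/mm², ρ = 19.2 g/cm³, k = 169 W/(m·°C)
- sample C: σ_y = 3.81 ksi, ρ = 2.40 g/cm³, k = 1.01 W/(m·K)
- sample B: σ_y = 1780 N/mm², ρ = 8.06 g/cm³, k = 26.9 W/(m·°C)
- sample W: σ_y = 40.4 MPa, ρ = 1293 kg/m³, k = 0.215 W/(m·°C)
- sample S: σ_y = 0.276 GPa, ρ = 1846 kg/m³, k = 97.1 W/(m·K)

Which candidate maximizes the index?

sample S

Screen on constraints: k ≥ 0.613 W/(m·K). Survivors: sample X, sample D, sample J, sample C, sample B, sample S.
After converting to SI:
  sample X: σ_y = 632.2 MPa, ρ = 3220 kg/m³
  sample D: σ_y = 346.0 MPa, ρ = 7849 kg/m³
  sample J: σ_y = 612.0 MPa, ρ = 19200 kg/m³
  sample C: σ_y = 26.27 MPa, ρ = 2400 kg/m³
  sample B: σ_y = 1780 MPa, ρ = 8060 kg/m³
  sample S: σ_y = 276.0 MPa, ρ = 1846 kg/m³
  sample S: M = 9.00×10⁻³
  sample X: M = 7.81×10⁻³
  sample B: M = 5.23×10⁻³
  sample D: M = 2.37×10⁻³
  sample C: M = 2.14×10⁻³
  sample J: M = 1.29×10⁻³
The maximum is for sample S.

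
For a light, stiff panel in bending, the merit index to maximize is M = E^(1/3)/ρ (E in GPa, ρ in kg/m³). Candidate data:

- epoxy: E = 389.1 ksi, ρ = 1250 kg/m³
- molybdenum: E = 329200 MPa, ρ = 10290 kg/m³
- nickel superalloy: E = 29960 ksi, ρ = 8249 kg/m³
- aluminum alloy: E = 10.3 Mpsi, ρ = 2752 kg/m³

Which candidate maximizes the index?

In SI units:
  epoxy: E = 2.683 GPa, ρ = 1250 kg/m³
  molybdenum: E = 329.2 GPa, ρ = 10290 kg/m³
  nickel superalloy: E = 206.6 GPa, ρ = 8249 kg/m³
  aluminum alloy: E = 71.02 GPa, ρ = 2752 kg/m³
  aluminum alloy: M = 1.50×10⁻³
  epoxy: M = 1.11×10⁻³
  nickel superalloy: M = 0.717×10⁻³
  molybdenum: M = 0.671×10⁻³
Aluminum alloy ranks first.

aluminum alloy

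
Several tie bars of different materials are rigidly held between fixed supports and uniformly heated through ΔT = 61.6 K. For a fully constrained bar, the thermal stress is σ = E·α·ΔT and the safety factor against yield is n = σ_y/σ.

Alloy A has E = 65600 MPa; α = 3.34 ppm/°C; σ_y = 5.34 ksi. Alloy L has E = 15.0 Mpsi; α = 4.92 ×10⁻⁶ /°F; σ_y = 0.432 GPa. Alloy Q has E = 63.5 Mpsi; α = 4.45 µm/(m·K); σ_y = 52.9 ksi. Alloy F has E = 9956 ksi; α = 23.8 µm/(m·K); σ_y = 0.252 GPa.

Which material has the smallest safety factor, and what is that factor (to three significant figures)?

alloy F, n = 2.50

Converting E to GPa, α to ×10⁻⁶/K, σ_y to MPa, then σ and n for each:
  alloy A: E = 65.60, α = 3.34, σ_y = 36.82 → σ = 13.5 MPa, n = 2.73
  alloy L: E = 103.4, α = 8.86, σ_y = 432.0 → σ = 56.4 MPa, n = 7.66
  alloy Q: E = 437.8, α = 4.45, σ_y = 364.7 → σ = 120 MPa, n = 3.04
  alloy F: E = 68.64, α = 23.8, σ_y = 252.0 → σ = 101 MPa, n = 2.50
Smallest n: alloy F with n = 2.50.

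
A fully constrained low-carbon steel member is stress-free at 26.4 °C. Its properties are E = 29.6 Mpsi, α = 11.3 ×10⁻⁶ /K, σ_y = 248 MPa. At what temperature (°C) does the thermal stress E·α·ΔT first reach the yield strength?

E = 29.6 Mpsi = 204.1 GPa.
E·α·ΔT = 248.0 MPa ⇒ ΔT = 248.0 / (204.1×10³ × 11.3×10⁻⁶) = 107.5 K.
T = 26.4 + 107.5 = 133.9 °C.

134 °C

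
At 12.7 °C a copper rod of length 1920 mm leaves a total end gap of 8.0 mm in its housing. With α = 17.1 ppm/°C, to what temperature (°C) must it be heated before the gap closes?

256 °C

α·L₀·ΔT = 8.0 mm ⇒ ΔT = 8.0 / (17.1×10⁻⁶ × 1920.0) = 243.7 K.
T = 12.7 + 243.7 = 256.4 °C.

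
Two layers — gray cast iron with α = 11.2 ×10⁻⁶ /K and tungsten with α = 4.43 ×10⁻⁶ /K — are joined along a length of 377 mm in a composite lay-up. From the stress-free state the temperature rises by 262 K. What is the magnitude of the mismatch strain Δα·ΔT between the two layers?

Δα = |11.2 − 4.43|×10⁻⁶/K = 6.77×10⁻⁶/K.
Mismatch strain = Δα·ΔT = 6.77×10⁻⁶ × 262.0 = 1.77×10⁻³.

1.77×10⁻³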